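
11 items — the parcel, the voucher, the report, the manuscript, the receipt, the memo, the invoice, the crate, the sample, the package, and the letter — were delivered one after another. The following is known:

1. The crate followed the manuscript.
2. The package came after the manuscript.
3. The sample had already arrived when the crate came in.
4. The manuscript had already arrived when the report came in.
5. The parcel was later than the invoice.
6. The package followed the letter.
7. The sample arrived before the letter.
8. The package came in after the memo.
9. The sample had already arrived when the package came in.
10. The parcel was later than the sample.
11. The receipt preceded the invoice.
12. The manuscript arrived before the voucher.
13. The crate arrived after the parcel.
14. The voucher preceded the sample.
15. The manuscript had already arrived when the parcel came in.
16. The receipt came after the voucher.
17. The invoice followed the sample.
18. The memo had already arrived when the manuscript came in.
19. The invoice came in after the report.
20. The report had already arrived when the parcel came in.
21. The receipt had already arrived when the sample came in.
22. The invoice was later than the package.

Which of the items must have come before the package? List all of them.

the letter, the manuscript, the memo, the receipt, the sample, the voucher

Directly stated before the package: the letter, the manuscript, the memo, and the sample.
The receipt reaches the package via the receipt → the sample → the package.
The voucher reaches the package via the voucher → the sample → the package.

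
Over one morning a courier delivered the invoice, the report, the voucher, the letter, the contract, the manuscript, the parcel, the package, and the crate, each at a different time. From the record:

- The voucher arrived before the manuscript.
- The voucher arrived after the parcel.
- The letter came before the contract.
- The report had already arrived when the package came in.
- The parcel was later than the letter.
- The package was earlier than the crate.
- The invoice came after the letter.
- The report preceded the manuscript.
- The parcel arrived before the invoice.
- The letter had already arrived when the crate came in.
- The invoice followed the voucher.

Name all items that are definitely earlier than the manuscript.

the letter, the parcel, the report, the voucher

Directly stated before the manuscript: the report and the voucher.
The letter reaches the manuscript via the letter → the parcel → the voucher → the manuscript.
The parcel reaches the manuscript via the parcel → the voucher → the manuscript.
No chain forces the contract (or any of the others) ahead of the manuscript.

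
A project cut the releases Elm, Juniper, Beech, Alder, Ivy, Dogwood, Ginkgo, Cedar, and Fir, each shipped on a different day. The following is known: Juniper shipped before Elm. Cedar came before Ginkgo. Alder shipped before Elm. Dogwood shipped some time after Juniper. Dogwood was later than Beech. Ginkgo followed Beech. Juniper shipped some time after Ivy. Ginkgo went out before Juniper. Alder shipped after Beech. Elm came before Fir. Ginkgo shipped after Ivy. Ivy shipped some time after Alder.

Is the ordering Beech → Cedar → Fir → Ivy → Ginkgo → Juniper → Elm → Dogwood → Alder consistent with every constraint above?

The constraints require Elm before Fir, but in the proposed sequence Fir appears ahead of Elm. That one violation is enough.

no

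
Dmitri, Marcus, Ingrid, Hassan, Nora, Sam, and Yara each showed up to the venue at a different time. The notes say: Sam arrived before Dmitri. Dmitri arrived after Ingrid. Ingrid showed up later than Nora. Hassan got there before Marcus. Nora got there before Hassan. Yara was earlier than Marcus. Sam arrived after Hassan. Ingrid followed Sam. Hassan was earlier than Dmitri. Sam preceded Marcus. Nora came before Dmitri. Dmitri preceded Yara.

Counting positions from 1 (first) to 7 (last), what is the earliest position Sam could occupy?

3

Hassan and Nora must both come before Sam — 2 forced predecessors.
Nothing else is forced ahead of Sam, so their earliest slot is position 2 + 1 = 3.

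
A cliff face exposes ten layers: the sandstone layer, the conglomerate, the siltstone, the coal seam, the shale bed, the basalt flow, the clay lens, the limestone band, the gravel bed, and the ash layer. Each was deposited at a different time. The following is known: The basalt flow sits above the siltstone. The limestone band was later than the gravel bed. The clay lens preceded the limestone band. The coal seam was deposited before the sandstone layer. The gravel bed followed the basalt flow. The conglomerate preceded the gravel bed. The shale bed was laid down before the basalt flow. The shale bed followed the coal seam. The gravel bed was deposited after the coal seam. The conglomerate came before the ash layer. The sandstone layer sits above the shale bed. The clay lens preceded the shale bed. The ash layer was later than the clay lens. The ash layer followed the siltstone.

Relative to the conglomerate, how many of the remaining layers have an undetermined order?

Forced after the conglomerate: the ash layer, the gravel bed, and the limestone band.
That leaves the basalt flow, the clay lens, the coal seam, the sandstone layer, the shale bed, and the siltstone with no forced order relative to the conglomerate — 6.

6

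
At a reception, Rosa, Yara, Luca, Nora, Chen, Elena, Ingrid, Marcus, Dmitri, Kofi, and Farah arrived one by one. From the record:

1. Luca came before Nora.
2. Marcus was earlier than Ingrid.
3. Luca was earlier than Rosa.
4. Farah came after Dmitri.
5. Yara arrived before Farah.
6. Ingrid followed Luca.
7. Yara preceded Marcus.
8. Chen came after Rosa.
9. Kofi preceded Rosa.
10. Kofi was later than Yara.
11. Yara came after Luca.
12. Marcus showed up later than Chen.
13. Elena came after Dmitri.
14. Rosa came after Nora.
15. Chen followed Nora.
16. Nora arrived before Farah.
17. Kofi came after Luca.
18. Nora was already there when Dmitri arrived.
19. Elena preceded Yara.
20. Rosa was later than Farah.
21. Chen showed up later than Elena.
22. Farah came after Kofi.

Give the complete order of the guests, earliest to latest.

The constraints fix every adjacent pair, so only one ordering works:
Luca → Nora → Dmitri → Elena → Yara → Kofi → Farah → Rosa → Chen → Marcus → Ingrid.

Luca, Nora, Dmitri, Elena, Yara, Kofi, Farah, Rosa, Chen, Marcus, Ingrid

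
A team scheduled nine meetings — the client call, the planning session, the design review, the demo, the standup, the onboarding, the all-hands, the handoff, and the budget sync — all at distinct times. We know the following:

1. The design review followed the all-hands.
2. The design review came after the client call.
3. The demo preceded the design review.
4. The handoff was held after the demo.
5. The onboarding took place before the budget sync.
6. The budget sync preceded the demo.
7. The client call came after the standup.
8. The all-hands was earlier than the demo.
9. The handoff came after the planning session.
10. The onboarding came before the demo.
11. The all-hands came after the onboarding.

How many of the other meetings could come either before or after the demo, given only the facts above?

Forced before the demo: the all-hands, the budget sync, and the onboarding; forced after the demo: the design review and the handoff.
That leaves the client call, the planning session, and the standup with no forced order relative to the demo — 3.

3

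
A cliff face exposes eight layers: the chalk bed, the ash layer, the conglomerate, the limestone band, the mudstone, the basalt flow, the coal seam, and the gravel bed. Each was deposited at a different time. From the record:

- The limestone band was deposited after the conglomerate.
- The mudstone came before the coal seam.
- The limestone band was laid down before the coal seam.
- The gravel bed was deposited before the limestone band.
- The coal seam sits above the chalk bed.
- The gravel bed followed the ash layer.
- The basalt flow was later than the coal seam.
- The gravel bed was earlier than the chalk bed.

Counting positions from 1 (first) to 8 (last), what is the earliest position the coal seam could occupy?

The ash layer, the chalk bed, the conglomerate, the gravel bed, the limestone band, and the mudstone must all come before the coal seam — 6 forced predecessors.
Nothing else is forced ahead of the coal seam, so its earliest slot is position 6 + 1 = 7.

7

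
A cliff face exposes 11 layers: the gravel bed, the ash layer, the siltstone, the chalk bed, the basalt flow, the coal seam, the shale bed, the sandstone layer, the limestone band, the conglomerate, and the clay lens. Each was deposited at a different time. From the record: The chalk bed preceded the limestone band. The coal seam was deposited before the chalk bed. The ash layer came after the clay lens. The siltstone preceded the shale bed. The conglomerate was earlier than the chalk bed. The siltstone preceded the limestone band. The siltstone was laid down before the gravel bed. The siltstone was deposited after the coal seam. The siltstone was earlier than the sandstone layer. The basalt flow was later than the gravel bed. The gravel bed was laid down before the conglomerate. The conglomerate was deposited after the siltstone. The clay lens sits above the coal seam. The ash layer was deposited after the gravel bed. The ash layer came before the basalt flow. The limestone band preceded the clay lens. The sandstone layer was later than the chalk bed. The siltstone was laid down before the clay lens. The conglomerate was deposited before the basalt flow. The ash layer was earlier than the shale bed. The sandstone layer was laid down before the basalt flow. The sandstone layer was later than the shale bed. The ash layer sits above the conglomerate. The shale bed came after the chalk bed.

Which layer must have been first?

the coal seam

The coal seam has a chain of constraints placing it before every other layer, so the coal seam must be first.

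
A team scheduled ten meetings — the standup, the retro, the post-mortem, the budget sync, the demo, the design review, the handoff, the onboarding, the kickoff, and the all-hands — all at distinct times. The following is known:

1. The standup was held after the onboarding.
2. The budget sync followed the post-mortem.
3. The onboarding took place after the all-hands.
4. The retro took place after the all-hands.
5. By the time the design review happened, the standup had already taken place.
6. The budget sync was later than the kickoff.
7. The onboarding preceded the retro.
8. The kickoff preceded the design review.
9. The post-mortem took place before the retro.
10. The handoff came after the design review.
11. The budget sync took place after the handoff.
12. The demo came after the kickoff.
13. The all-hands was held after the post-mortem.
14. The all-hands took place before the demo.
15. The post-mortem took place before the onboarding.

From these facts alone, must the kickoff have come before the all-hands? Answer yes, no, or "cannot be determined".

cannot be determined

No chain of stated constraints runs from the kickoff to the all-hands, and none runs from the all-hands to the kickoff either.
So the relative order of the kickoff and the all-hands is not fixed by the given facts.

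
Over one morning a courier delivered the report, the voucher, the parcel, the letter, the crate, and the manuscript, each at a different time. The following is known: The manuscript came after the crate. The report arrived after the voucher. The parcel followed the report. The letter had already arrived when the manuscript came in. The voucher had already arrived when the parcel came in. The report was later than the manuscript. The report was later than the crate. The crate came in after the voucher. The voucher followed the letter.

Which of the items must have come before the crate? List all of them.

the letter, the voucher

Directly stated before the crate: the voucher.
The letter reaches the crate via the letter → the voucher → the crate.
No chain forces the manuscript (or any of the others) ahead of the crate.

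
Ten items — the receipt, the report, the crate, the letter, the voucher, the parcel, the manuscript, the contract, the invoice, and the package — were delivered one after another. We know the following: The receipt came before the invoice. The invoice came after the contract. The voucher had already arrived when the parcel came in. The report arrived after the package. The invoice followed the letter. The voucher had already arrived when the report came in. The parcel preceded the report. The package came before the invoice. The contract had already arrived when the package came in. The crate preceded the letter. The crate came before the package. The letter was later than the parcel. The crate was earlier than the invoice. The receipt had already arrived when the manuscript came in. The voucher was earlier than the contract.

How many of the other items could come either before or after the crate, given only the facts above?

5

Forced after the crate: the invoice, the letter, the package, and the report.
That leaves the contract, the manuscript, the parcel, the receipt, and the voucher with no forced order relative to the crate — 5.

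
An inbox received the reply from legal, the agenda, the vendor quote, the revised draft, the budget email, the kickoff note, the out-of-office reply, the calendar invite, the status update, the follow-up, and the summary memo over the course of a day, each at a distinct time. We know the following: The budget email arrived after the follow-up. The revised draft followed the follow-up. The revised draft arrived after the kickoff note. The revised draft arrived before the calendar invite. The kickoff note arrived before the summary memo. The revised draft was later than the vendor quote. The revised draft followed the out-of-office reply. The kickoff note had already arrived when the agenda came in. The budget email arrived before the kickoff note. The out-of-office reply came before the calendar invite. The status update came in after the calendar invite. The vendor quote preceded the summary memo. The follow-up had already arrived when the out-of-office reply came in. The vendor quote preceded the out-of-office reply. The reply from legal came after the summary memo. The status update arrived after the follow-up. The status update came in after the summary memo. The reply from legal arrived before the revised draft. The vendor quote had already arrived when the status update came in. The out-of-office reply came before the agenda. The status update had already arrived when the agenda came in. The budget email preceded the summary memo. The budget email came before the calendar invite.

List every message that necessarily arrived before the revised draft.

the budget email, the follow-up, the kickoff note, the out-of-office reply, the reply from legal, the summary memo, the vendor quote

Directly stated before the revised draft: the follow-up, the kickoff note, the out-of-office reply, the reply from legal, and the vendor quote.
The budget email reaches the revised draft via the budget email → the kickoff note → the revised draft.
The summary memo reaches the revised draft via the summary memo → the reply from legal → the revised draft.
No chain forces the calendar invite (or any of the others) ahead of the revised draft.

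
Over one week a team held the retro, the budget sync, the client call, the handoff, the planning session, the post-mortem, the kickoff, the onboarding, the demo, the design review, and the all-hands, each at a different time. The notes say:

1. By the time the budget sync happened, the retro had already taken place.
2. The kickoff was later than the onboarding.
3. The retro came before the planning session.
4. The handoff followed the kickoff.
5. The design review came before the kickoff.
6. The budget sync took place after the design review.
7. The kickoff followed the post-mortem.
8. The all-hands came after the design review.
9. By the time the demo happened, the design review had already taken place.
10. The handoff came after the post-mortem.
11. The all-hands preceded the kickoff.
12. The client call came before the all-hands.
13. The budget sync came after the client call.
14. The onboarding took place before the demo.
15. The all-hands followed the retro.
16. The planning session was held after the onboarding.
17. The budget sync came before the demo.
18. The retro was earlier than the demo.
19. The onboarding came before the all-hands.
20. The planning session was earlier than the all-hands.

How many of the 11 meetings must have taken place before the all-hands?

Directly stated before the all-hands: the client call, the design review, the onboarding, the planning session, and the retro.
That's the client call, the design review, the onboarding, the planning session, and the retro — 5 in all.

5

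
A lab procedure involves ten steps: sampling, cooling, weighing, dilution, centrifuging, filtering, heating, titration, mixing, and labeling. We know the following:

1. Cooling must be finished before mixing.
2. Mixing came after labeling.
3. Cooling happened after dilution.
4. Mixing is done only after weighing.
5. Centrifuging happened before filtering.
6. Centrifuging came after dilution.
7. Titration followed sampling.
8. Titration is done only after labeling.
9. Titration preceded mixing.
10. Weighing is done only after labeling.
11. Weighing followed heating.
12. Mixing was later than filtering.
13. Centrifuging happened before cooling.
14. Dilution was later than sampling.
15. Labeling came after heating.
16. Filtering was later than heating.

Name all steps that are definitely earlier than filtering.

centrifuging, dilution, heating, sampling

Directly stated before filtering: centrifuging and heating.
Dilution reaches filtering via dilution → centrifuging → filtering.
Sampling reaches filtering via sampling → dilution → centrifuging → filtering.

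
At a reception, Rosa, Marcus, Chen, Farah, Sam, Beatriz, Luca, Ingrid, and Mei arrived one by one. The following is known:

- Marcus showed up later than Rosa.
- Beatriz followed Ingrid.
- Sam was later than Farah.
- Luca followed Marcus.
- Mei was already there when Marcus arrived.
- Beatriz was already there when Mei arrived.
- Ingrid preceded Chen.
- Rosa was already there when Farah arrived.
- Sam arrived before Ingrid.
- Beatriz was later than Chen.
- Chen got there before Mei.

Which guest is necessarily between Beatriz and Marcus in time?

Mei

Tracing the constraints gives Beatriz → Mei → Marcus, so Mei sits after Beatriz and before Marcus.
No other guest is forced both after Beatriz and before Marcus.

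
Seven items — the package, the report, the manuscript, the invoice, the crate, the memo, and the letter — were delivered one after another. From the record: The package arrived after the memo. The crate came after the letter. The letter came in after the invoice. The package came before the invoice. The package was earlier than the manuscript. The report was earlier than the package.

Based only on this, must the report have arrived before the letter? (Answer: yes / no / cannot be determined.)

Chain the constraints: the report → the package → the invoice → the letter. Each link is directly stated, so the report comes before the letter.

yes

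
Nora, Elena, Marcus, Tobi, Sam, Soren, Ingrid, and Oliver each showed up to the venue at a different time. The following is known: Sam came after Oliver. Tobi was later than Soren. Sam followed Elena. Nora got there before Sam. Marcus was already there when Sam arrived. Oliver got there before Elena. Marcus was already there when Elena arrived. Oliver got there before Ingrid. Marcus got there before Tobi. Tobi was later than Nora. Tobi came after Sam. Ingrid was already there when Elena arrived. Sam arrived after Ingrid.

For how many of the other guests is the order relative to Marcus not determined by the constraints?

4

Forced after Marcus: Elena, Sam, and Tobi.
That leaves Ingrid, Nora, Oliver, and Soren with no forced order relative to Marcus — 4.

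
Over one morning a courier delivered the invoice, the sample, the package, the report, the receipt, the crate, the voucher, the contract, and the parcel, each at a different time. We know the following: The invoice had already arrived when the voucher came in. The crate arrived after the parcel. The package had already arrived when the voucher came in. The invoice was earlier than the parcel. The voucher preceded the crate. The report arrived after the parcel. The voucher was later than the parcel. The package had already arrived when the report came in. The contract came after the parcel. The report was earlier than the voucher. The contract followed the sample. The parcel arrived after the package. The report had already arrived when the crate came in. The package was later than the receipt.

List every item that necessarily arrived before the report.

Directly stated before the report: the package and the parcel.
The invoice reaches the report via the invoice → the parcel → the report.
The receipt reaches the report via the receipt → the package → the report.
No chain forces the crate (or any of the others) ahead of the report.

the invoice, the package, the parcel, the receipt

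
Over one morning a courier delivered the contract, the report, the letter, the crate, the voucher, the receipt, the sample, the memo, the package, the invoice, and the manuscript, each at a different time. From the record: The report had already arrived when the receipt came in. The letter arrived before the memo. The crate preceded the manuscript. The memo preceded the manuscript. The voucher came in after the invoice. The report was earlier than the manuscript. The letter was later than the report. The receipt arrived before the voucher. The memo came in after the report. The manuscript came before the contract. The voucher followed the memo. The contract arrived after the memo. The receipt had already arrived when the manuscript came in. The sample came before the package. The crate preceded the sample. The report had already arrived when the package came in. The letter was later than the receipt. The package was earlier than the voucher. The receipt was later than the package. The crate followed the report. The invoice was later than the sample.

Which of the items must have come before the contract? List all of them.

the crate, the letter, the manuscript, the memo, the package, the receipt, the report, the sample

Directly stated before the contract: the manuscript and the memo.
The crate reaches the contract via the crate → the manuscript → the contract.
The letter reaches the contract via the letter → the memo → the contract.
The package reaches the contract via the package → the receipt → the manuscript → the contract.
Likewise the receipt, the report, and the sample each reach the contract by chaining the stated constraints.
No chain forces the invoice (or any of the others) ahead of the contract.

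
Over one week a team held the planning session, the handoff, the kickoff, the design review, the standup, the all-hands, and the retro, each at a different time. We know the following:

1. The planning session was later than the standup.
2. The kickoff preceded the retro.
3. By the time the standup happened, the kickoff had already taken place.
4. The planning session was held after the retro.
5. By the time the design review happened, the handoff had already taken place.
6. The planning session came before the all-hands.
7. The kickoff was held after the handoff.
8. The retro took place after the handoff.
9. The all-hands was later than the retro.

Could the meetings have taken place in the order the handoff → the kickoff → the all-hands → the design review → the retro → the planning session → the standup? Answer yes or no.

The constraints require the planning session before the all-hands, but in the proposed sequence the all-hands appears ahead of the planning session. That one violation is enough.

no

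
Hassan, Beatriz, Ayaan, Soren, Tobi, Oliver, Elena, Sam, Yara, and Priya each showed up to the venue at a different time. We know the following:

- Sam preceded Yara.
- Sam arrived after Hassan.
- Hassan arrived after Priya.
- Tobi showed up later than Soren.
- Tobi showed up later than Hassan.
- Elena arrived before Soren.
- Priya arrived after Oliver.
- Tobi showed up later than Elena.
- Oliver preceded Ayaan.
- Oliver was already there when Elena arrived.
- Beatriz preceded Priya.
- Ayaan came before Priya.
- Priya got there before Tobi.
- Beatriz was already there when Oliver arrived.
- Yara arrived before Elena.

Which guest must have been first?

Beatriz

Beatriz has a chain of constraints placing them before every other guest, so Beatriz must be first.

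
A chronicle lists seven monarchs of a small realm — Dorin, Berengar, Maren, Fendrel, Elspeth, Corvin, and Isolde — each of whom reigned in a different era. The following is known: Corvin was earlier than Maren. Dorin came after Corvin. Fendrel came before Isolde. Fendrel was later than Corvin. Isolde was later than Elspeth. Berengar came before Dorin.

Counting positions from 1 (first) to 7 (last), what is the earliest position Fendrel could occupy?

Corvin must come before Fendrel — 1 forced predecessor.
Nothing else is forced ahead of Fendrel, so their earliest slot is position 1 + 1 = 2.

2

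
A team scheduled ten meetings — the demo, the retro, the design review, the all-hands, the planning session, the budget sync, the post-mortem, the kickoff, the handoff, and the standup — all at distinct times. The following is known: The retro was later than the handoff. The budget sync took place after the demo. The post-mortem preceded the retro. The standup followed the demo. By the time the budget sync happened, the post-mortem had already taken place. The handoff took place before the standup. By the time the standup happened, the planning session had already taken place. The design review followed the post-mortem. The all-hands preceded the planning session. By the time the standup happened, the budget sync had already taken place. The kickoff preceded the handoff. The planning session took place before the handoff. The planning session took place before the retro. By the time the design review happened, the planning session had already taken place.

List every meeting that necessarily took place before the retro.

Directly stated before the retro: the handoff, the planning session, and the post-mortem.
The all-hands reaches the retro via the all-hands → the planning session → the retro.
The kickoff reaches the retro via the kickoff → the handoff → the retro.
No chain forces the budget sync (or any of the others) ahead of the retro.

the all-hands, the handoff, the kickoff, the planning session, the post-mortem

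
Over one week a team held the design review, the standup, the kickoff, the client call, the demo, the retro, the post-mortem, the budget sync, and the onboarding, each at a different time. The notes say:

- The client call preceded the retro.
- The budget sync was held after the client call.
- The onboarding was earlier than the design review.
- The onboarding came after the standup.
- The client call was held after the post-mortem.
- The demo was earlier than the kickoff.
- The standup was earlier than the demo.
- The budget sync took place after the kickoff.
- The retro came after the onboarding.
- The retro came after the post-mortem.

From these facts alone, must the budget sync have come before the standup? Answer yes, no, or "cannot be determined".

Tracing the constraints gives the standup → the demo → the kickoff → the budget sync, so the standup must come before the budget sync.
That means the budget sync cannot be before the standup.

no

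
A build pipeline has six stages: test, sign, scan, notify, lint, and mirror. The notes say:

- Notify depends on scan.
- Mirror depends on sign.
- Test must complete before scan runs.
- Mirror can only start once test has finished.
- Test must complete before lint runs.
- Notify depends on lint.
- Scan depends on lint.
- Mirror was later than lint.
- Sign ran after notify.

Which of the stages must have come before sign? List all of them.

Directly stated before sign: notify.
Lint reaches sign via lint → notify → sign.
Scan reaches sign via scan → notify → sign.
Test reaches sign via test → scan → notify → sign.
No chain forces mirror ahead of sign.

lint, notify, scan, test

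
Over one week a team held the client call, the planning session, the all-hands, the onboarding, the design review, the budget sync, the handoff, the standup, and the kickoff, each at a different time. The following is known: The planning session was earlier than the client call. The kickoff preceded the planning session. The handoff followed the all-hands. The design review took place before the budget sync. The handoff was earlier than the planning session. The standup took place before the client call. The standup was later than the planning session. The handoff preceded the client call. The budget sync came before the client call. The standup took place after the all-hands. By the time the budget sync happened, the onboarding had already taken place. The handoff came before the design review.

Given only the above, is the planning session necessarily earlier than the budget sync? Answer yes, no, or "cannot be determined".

No chain of stated constraints runs from the planning session to the budget sync, and none runs from the budget sync to the planning session either.
So the relative order of the planning session and the budget sync is not fixed by the given facts.

cannot be determined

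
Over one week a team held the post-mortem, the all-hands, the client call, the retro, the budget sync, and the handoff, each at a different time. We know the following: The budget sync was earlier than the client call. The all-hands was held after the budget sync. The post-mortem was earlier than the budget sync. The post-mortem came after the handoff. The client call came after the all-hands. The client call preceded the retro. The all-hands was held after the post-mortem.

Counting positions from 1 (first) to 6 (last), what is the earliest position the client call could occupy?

5

The all-hands, the budget sync, the handoff, and the post-mortem must all come before the client call — 4 forced predecessors.
Nothing else is forced ahead of the client call, so its earliest slot is position 4 + 1 = 5.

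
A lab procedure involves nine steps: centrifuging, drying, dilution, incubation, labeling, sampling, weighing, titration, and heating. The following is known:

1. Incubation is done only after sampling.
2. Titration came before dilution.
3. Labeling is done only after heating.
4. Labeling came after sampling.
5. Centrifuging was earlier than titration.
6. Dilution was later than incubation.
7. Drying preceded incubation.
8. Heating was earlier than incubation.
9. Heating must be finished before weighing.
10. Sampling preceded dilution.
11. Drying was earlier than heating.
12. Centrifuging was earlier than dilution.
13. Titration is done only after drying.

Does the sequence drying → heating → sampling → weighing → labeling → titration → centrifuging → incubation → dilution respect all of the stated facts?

no

The constraints require centrifuging before titration, but in the proposed sequence titration appears ahead of centrifuging. That one violation is enough.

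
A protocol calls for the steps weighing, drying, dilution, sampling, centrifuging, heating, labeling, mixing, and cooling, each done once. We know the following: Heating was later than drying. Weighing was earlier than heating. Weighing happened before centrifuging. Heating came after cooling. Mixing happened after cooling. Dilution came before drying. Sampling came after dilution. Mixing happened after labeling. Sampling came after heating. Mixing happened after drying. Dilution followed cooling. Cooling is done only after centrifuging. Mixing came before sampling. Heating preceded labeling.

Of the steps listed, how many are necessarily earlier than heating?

5

Directly stated before heating: cooling, drying, and weighing.
Centrifuging reaches heating via centrifuging → cooling → heating.
Dilution reaches heating via dilution → drying → heating.
That's centrifuging, cooling, dilution, drying, and weighing — 5 in all.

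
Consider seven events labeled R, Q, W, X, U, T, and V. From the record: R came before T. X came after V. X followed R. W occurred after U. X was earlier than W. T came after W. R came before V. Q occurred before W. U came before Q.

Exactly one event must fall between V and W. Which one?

X

Tracing the constraints gives V → X → W, so X sits after V and before W.
No other event is forced both after V and before W.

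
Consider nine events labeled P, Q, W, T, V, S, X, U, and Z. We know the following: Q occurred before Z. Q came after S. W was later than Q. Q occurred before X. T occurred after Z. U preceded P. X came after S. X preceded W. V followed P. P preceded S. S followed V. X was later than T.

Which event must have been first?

U

U has a chain of constraints placing it before every other event, so U must be first.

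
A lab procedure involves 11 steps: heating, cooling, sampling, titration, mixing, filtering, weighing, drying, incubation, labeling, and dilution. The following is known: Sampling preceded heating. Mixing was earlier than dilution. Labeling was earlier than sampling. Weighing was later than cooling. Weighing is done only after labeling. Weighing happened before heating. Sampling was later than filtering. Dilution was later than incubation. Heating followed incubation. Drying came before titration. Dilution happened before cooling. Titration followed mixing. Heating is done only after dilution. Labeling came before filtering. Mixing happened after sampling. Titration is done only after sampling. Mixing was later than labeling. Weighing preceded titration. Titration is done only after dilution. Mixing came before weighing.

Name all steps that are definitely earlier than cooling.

Directly stated before cooling: dilution.
Filtering reaches cooling via filtering → sampling → mixing → dilution → cooling.
Incubation reaches cooling via incubation → dilution → cooling.
Labeling reaches cooling via labeling → mixing → dilution → cooling.
Likewise mixing and sampling each reach cooling by chaining the stated constraints.
No chain forces titration (or any of the others) ahead of cooling.

dilution, filtering, incubation, labeling, mixing, sampling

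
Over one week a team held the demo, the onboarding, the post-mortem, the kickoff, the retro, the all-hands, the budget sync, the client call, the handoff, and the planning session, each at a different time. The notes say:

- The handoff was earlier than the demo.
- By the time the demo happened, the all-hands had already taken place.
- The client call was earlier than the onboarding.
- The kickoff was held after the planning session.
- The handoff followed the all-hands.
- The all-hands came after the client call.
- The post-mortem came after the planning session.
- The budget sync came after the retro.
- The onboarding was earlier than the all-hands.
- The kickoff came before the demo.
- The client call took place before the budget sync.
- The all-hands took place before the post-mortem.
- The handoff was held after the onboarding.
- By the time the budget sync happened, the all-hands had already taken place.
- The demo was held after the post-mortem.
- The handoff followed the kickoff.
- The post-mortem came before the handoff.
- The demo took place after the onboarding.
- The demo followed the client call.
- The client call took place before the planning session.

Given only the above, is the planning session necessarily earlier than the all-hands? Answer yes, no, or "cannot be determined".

No chain of stated constraints runs from the planning session to the all-hands, and none runs from the all-hands to the planning session either.
So the relative order of the planning session and the all-hands is not fixed by the given facts.

cannot be determined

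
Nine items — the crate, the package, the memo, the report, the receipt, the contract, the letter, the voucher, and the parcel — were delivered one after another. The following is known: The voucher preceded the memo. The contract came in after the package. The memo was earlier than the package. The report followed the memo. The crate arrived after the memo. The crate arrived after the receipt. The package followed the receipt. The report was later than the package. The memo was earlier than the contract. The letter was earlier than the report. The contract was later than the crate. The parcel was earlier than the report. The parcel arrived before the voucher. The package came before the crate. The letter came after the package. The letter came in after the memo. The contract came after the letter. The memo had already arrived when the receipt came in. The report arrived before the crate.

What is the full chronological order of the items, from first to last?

the parcel, the voucher, the memo, the receipt, the package, the letter, the report, the crate, the contract

The constraints fix every adjacent pair, so only one ordering works:
the parcel → the voucher → the memo → the receipt → the package → the letter → the report → the crate → the contract.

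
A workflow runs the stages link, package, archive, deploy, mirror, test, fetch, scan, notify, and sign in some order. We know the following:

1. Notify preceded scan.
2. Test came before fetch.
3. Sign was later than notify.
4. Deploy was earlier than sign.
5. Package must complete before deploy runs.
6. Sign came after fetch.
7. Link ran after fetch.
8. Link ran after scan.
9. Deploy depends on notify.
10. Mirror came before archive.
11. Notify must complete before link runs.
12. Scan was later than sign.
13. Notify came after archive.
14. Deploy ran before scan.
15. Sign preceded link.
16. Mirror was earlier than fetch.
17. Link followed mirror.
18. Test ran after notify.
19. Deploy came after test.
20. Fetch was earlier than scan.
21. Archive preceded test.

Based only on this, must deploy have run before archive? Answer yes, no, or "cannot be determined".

no

Tracing the constraints gives archive → test → deploy, so archive must come before deploy.
That means deploy cannot be before archive.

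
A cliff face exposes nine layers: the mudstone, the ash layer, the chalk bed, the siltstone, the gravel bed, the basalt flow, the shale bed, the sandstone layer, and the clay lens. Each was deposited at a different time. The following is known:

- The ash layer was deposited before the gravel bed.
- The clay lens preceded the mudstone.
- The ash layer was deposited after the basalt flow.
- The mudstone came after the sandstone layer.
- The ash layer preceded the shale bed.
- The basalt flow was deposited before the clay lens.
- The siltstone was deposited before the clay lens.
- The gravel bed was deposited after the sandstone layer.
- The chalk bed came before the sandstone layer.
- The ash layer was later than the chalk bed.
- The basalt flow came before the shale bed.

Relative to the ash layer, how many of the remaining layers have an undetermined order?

Forced before the ash layer: the basalt flow and the chalk bed; forced after the ash layer: the gravel bed and the shale bed.
That leaves the clay lens, the mudstone, the sandstone layer, and the siltstone with no forced order relative to the ash layer — 4.

4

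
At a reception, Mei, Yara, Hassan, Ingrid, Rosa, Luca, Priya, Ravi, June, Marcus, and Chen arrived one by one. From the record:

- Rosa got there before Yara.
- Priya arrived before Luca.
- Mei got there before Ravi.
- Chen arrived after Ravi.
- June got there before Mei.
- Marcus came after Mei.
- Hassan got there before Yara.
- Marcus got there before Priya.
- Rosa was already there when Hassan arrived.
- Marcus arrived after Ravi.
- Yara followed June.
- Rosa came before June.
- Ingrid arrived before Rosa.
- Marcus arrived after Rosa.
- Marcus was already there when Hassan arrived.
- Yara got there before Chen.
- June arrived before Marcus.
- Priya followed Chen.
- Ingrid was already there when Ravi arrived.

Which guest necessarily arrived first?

Ingrid has a chain of constraints placing them before every other guest, so Ingrid must be first.

Ingrid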